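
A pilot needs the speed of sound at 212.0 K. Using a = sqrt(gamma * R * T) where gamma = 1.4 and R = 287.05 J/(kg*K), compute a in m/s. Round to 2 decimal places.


Step 1: gamma * R * T = 1.4 * 287.05 * 212.0 = 85196.44
Step 2: a = sqrt(85196.44) = 291.88 m/s

291.88


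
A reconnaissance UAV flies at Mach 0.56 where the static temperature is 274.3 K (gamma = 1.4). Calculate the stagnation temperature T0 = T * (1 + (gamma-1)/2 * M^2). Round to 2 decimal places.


Step 1: (gamma-1)/2 = 0.2
Step 2: M^2 = 0.3136
Step 3: 1 + 0.2 * 0.3136 = 1.06272
Step 4: T0 = 274.3 * 1.06272 = 291.50 K

291.50


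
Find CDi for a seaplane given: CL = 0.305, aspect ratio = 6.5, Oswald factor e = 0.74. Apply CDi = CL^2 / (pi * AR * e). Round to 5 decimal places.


Step 1: CL^2 = 0.305^2 = 0.093025
Step 2: pi * AR * e = 3.14159 * 6.5 * 0.74 = 15.111061
Step 3: CDi = 0.093025 / 15.111061 = 0.00616

0.00616


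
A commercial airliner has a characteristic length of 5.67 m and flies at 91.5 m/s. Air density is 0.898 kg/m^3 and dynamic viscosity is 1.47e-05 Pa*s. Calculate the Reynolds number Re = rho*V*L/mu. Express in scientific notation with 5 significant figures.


Step 1: Numerator = rho * V * L = 0.898 * 91.5 * 5.67 = 465.88689
Step 2: Re = 465.88689 / 1.47e-05
Step 3: Re = 3.1693e+07

3.1693e+07


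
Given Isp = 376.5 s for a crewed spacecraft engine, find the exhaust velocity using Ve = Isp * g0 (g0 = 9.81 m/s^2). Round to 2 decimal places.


Step 1: Ve = Isp * g0 = 376.5 * 9.81
Step 2: Ve = 3693.47 m/s

3693.47


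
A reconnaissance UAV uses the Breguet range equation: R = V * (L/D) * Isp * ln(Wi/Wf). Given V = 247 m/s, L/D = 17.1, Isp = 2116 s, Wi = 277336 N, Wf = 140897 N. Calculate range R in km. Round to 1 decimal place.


Step 1: Coefficient = V * (L/D) * Isp = 247 * 17.1 * 2116 = 8937349.2 m
Step 2: Wi/Wf = 277336 / 140897 = 1.96836
Step 3: ln(1.96836) = 0.677201
Step 4: R = 8937349.2 * 0.677201 = 6052378.6 m = 6052.4 km

6052.4


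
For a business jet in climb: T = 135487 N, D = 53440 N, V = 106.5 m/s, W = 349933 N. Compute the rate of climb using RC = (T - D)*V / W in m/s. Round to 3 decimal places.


Step 1: Excess thrust = T - D = 135487 - 53440 = 82047 N
Step 2: Excess power = 82047 * 106.5 = 8738005.5 W
Step 3: RC = 8738005.5 / 349933 = 24.971 m/s

24.971


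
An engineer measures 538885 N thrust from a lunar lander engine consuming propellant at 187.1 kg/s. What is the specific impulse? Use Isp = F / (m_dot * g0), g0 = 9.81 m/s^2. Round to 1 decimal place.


Step 1: m_dot * g0 = 187.1 * 9.81 = 1835.45
Step 2: Isp = 538885 / 1835.45 = 293.6 s

293.6


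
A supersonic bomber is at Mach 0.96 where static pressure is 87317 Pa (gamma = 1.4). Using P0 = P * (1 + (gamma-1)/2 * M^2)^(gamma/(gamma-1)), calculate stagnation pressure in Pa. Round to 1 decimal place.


Step 1: (gamma-1)/2 * M^2 = 0.2 * 0.9216 = 0.18432
Step 2: 1 + 0.18432 = 1.18432
Step 3: Exponent gamma/(gamma-1) = 3.5
Step 4: P0 = 87317 * 1.18432^3.5 = 157848.5 Pa

157848.5


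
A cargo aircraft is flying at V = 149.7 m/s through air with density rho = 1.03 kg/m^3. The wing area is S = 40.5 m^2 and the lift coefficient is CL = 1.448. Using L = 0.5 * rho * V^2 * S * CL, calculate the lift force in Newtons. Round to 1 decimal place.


Step 1: Calculate dynamic pressure q = 0.5 * 1.03 * 149.7^2 = 0.5 * 1.03 * 22410.09 = 11541.1963 Pa
Step 2: Multiply by wing area and lift coefficient: L = 11541.1963 * 40.5 * 1.448
Step 3: L = 467418.4522 * 1.448 = 676821.9 N

676821.9


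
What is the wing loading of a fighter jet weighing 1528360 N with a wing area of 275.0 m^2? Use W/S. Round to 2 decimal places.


Step 1: Wing loading = W / S = 1528360 / 275.0
Step 2: Wing loading = 5557.67 N/m^2

5557.67


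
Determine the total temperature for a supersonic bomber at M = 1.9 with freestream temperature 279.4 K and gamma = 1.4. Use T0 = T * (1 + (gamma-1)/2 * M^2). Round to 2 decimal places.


Step 1: (gamma-1)/2 = 0.2
Step 2: M^2 = 3.61
Step 3: 1 + 0.2 * 3.61 = 1.722
Step 4: T0 = 279.4 * 1.722 = 481.13 K

481.13


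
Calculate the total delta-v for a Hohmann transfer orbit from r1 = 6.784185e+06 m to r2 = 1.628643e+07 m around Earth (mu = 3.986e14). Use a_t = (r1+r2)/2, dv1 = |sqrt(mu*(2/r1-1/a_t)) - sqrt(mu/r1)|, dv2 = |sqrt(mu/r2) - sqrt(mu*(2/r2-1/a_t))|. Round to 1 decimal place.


Step 1: Transfer semi-major axis a_t = (6.784185e+06 + 1.628643e+07) / 2 = 1.153531e+07 m
Step 2: v1 (circular at r1) = sqrt(mu/r1) = 7665.13 m/s
Step 3: v_t1 = sqrt(mu*(2/r1 - 1/a_t)) = 9107.9 m/s
Step 4: dv1 = |9107.9 - 7665.13| = 1442.76 m/s
Step 5: v2 (circular at r2) = 4947.16 m/s, v_t2 = 3793.94 m/s
Step 6: dv2 = |4947.16 - 3793.94| = 1153.22 m/s
Step 7: Total delta-v = 1442.76 + 1153.22 = 2596.0 m/s

2596.0


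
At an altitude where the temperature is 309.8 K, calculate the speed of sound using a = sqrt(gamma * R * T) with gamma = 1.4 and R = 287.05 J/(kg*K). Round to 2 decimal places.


Step 1: gamma * R * T = 1.4 * 287.05 * 309.8 = 124499.326
Step 2: a = sqrt(124499.326) = 352.84 m/s

352.84


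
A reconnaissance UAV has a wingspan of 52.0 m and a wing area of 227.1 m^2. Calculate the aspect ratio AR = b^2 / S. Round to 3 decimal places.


Step 1: b^2 = 52.0^2 = 2704.0
Step 2: AR = 2704.0 / 227.1 = 11.907

11.907


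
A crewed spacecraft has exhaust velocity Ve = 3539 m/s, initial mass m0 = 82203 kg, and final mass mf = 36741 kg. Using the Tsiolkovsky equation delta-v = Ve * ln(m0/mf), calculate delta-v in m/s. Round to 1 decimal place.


Step 1: Mass ratio m0/mf = 82203 / 36741 = 2.237364
Step 2: ln(2.237364) = 0.805299
Step 3: delta-v = 3539 * 0.805299 = 2850.0 m/s

2850.0


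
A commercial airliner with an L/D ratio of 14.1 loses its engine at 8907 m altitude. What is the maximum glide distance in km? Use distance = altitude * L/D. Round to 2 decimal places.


Step 1: Glide distance = altitude * L/D = 8907 * 14.1 = 125588.7 m
Step 2: Convert to km: 125588.7 / 1000 = 125.59 km

125.59


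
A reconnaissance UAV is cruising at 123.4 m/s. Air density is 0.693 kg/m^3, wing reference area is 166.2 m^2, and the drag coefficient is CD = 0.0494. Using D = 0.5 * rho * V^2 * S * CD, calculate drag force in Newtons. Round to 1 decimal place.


Step 1: Dynamic pressure q = 0.5 * 0.693 * 123.4^2 = 5276.3495 Pa
Step 2: Drag D = q * S * CD = 5276.3495 * 166.2 * 0.0494
Step 3: D = 43320.3 N

43320.3


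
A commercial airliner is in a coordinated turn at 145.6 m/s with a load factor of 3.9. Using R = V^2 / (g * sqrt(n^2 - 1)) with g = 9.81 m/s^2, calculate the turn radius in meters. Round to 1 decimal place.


Step 1: V^2 = 145.6^2 = 21199.36
Step 2: n^2 - 1 = 3.9^2 - 1 = 14.21
Step 3: sqrt(14.21) = 3.769615
Step 4: R = 21199.36 / (9.81 * 3.769615) = 573.3 m

573.3


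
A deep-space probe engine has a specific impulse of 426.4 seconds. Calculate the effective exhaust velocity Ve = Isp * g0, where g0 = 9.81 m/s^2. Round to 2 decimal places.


Step 1: Ve = Isp * g0 = 426.4 * 9.81
Step 2: Ve = 4182.98 m/s

4182.98


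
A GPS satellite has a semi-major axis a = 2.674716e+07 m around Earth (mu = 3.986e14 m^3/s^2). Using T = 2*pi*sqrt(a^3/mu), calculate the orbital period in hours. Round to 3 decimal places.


Step 1: a^3 / mu = 1.913520e+22 / 3.986e14 = 4.800602e+07
Step 2: sqrt(4.800602e+07) = 6928.6379 s
Step 3: T = 2*pi * 6928.6379 = 43533.92 s
Step 4: T in hours = 43533.92 / 3600 = 12.093 hours

12.093


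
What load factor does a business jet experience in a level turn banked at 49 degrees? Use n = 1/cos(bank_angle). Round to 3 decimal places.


Step 1: Convert 49 degrees to radians = 0.855211
Step 2: cos(49 deg) = 0.656059
Step 3: n = 1 / 0.656059 = 1.524

1.524


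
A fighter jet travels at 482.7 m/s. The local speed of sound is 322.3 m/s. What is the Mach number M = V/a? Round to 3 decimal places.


Step 1: M = V / a = 482.7 / 322.3
Step 2: M = 1.498

1.498


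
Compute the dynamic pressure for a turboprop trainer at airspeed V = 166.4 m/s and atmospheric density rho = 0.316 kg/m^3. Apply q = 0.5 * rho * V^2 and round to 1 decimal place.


Step 1: V^2 = 166.4^2 = 27688.96
Step 2: q = 0.5 * 0.316 * 27688.96
Step 3: q = 4374.9 Pa

4374.9


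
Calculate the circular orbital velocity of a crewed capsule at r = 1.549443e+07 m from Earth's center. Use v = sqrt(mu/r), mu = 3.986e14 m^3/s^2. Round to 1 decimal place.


Step 1: mu / r = 3.986e14 / 1.549443e+07 = 25725373.5697
Step 2: v = sqrt(25725373.5697) = 5072.0 m/s

5072.0


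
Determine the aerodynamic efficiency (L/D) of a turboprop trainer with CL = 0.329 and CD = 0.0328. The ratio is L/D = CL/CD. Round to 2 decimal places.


Step 1: L/D = CL / CD = 0.329 / 0.0328
Step 2: L/D = 10.03

10.03


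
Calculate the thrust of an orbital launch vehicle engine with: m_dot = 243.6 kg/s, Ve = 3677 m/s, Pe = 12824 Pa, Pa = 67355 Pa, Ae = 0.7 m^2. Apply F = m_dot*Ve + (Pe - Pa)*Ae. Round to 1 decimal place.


Step 1: Momentum thrust = m_dot * Ve = 243.6 * 3677 = 895717.2 N
Step 2: Pressure thrust = (Pe - Pa) * Ae = (12824 - 67355) * 0.7 = -38171.7 N
Step 3: Total thrust F = 895717.2 + -38171.7 = 857545.5 N

857545.5


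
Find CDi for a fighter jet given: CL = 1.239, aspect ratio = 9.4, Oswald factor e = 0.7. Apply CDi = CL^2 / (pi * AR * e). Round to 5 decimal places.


Step 1: CL^2 = 1.239^2 = 1.535121
Step 2: pi * AR * e = 3.14159 * 9.4 * 0.7 = 20.67168
Step 3: CDi = 1.535121 / 20.67168 = 0.07426

0.07426


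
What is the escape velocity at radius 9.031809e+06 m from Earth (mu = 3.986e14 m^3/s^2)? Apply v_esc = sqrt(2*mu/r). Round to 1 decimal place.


Step 1: 2*mu/r = 2 * 3.986e14 / 9.031809e+06 = 88265816.9587
Step 2: v_esc = sqrt(88265816.9587) = 9395.0 m/s

9395.0


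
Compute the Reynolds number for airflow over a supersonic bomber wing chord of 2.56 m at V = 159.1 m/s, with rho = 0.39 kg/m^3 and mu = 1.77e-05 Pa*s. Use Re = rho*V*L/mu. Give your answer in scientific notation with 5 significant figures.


Step 1: Numerator = rho * V * L = 0.39 * 159.1 * 2.56 = 158.84544
Step 2: Re = 158.84544 / 1.77e-05
Step 3: Re = 8.9743e+06

8.9743e+06


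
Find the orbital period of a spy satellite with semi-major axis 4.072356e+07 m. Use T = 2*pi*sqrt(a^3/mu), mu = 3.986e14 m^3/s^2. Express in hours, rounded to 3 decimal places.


Step 1: a^3 / mu = 6.753629e+22 / 3.986e14 = 1.694337e+08
Step 2: sqrt(1.694337e+08) = 13016.6719 s
Step 3: T = 2*pi * 13016.6719 = 81786.16 s
Step 4: T in hours = 81786.16 / 3600 = 22.718 hours

22.718


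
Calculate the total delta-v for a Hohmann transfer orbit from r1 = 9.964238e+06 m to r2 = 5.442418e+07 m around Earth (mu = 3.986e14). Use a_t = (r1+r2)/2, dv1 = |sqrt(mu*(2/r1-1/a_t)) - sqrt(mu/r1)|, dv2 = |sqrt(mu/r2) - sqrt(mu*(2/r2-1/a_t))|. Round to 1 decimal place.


Step 1: Transfer semi-major axis a_t = (9.964238e+06 + 5.442418e+07) / 2 = 3.219421e+07 m
Step 2: v1 (circular at r1) = sqrt(mu/r1) = 6324.8 m/s
Step 3: v_t1 = sqrt(mu*(2/r1 - 1/a_t)) = 8223.44 m/s
Step 4: dv1 = |8223.44 - 6324.8| = 1898.65 m/s
Step 5: v2 (circular at r2) = 2706.28 m/s, v_t2 = 1505.59 m/s
Step 6: dv2 = |2706.28 - 1505.59| = 1200.69 m/s
Step 7: Total delta-v = 1898.65 + 1200.69 = 3099.3 m/s

3099.3


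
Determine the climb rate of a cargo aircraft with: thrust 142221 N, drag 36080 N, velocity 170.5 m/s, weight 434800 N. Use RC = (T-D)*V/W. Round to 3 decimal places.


Step 1: Excess thrust = T - D = 142221 - 36080 = 106141 N
Step 2: Excess power = 106141 * 170.5 = 18097040.5 W
Step 3: RC = 18097040.5 / 434800 = 41.622 m/s

41.622


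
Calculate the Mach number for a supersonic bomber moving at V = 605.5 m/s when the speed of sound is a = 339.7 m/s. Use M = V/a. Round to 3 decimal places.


Step 1: M = V / a = 605.5 / 339.7
Step 2: M = 1.782

1.782


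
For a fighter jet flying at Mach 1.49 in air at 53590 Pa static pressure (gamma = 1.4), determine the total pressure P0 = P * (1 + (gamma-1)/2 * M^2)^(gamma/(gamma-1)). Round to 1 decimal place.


Step 1: (gamma-1)/2 * M^2 = 0.2 * 2.2201 = 0.44402
Step 2: 1 + 0.44402 = 1.44402
Step 3: Exponent gamma/(gamma-1) = 3.5
Step 4: P0 = 53590 * 1.44402^3.5 = 193905.4 Pa

193905.4


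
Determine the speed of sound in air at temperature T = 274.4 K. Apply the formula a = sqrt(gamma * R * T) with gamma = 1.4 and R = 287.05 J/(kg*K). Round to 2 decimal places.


Step 1: gamma * R * T = 1.4 * 287.05 * 274.4 = 110273.128
Step 2: a = sqrt(110273.128) = 332.07 m/s

332.07


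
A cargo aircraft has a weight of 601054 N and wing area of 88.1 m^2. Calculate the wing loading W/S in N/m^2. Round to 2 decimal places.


Step 1: Wing loading = W / S = 601054 / 88.1
Step 2: Wing loading = 6822.41 N/m^2

6822.41


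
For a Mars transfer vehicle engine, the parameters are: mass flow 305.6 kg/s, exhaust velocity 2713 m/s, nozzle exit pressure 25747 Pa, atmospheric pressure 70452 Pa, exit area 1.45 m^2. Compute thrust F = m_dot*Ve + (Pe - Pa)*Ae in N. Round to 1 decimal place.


Step 1: Momentum thrust = m_dot * Ve = 305.6 * 2713 = 829092.8 N
Step 2: Pressure thrust = (Pe - Pa) * Ae = (25747 - 70452) * 1.45 = -64822.25 N
Step 3: Total thrust F = 829092.8 + -64822.25 = 764270.6 N

764270.6


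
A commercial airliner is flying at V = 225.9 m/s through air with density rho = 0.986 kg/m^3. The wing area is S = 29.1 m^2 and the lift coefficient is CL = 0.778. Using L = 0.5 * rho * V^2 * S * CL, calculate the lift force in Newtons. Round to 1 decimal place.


Step 1: Calculate dynamic pressure q = 0.5 * 0.986 * 225.9^2 = 0.5 * 0.986 * 51030.81 = 25158.1893 Pa
Step 2: Multiply by wing area and lift coefficient: L = 25158.1893 * 29.1 * 0.778
Step 3: L = 732103.3095 * 0.778 = 569576.4 N

569576.4


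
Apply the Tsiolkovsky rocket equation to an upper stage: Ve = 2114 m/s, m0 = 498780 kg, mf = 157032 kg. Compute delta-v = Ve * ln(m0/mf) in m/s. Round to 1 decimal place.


Step 1: Mass ratio m0/mf = 498780 / 157032 = 3.176295
Step 2: ln(3.176295) = 1.155716
Step 3: delta-v = 2114 * 1.155716 = 2443.2 m/s

2443.2


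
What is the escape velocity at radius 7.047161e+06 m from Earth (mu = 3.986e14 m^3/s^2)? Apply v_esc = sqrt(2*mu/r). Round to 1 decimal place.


Step 1: 2*mu/r = 2 * 3.986e14 / 7.047161e+06 = 113123568.4838
Step 2: v_esc = sqrt(113123568.4838) = 10636.0 m/s

10636.0


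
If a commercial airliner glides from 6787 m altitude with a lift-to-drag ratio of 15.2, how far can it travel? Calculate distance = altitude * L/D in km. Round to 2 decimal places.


Step 1: Glide distance = altitude * L/D = 6787 * 15.2 = 103162.4 m
Step 2: Convert to km: 103162.4 / 1000 = 103.16 km

103.16


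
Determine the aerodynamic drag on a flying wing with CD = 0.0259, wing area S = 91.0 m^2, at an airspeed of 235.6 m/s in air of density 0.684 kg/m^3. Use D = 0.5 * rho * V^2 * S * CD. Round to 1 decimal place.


Step 1: Dynamic pressure q = 0.5 * 0.684 * 235.6^2 = 18983.5171 Pa
Step 2: Drag D = q * S * CD = 18983.5171 * 91.0 * 0.0259
Step 3: D = 44742.3 N

44742.3


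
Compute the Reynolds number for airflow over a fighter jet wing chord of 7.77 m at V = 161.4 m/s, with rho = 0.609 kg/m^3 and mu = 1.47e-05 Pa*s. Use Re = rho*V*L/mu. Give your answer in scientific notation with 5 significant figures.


Step 1: Numerator = rho * V * L = 0.609 * 161.4 * 7.77 = 763.733502
Step 2: Re = 763.733502 / 1.47e-05
Step 3: Re = 5.1955e+07

5.1955e+07


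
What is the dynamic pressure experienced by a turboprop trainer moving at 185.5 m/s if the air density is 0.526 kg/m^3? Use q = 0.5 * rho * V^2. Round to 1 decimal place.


Step 1: V^2 = 185.5^2 = 34410.25
Step 2: q = 0.5 * 0.526 * 34410.25
Step 3: q = 9049.9 Pa

9049.9


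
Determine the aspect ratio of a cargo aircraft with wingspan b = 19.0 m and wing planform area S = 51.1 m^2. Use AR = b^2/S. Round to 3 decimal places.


Step 1: b^2 = 19.0^2 = 361.0
Step 2: AR = 361.0 / 51.1 = 7.065

7.065


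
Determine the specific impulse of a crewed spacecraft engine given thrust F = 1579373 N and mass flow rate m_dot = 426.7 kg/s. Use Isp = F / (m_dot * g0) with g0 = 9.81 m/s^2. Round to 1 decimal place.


Step 1: m_dot * g0 = 426.7 * 9.81 = 4185.93
Step 2: Isp = 1579373 / 4185.93 = 377.3 s

377.3


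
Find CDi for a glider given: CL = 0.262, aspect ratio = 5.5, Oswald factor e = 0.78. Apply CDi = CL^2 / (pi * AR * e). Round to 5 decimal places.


Step 1: CL^2 = 0.262^2 = 0.068644
Step 2: pi * AR * e = 3.14159 * 5.5 * 0.78 = 13.477432
Step 3: CDi = 0.068644 / 13.477432 = 0.00509

0.00509


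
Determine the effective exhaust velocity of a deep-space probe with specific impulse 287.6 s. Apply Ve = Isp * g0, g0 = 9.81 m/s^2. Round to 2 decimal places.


Step 1: Ve = Isp * g0 = 287.6 * 9.81
Step 2: Ve = 2821.36 m/s

2821.36


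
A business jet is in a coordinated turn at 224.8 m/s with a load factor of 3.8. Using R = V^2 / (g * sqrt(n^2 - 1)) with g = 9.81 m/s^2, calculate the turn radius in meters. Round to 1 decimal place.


Step 1: V^2 = 224.8^2 = 50535.04
Step 2: n^2 - 1 = 3.8^2 - 1 = 13.44
Step 3: sqrt(13.44) = 3.666061
Step 4: R = 50535.04 / (9.81 * 3.666061) = 1405.2 m

1405.2


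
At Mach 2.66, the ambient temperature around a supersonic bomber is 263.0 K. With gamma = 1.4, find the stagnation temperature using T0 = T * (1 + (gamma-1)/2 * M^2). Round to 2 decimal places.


Step 1: (gamma-1)/2 = 0.2
Step 2: M^2 = 7.0756
Step 3: 1 + 0.2 * 7.0756 = 2.41512
Step 4: T0 = 263.0 * 2.41512 = 635.18 K

635.18


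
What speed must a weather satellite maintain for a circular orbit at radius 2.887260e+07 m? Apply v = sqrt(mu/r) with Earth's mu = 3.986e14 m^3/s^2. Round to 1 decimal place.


Step 1: mu / r = 3.986e14 / 2.887260e+07 = 13805476.4725
Step 2: v = sqrt(13805476.4725) = 3715.6 m/s

3715.6


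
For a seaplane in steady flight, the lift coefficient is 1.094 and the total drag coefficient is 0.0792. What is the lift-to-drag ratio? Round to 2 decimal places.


Step 1: L/D = CL / CD = 1.094 / 0.0792
Step 2: L/D = 13.81

13.81


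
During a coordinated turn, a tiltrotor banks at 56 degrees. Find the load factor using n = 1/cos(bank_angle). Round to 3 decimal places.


Step 1: Convert 56 degrees to radians = 0.977384
Step 2: cos(56 deg) = 0.559193
Step 3: n = 1 / 0.559193 = 1.788

1.788


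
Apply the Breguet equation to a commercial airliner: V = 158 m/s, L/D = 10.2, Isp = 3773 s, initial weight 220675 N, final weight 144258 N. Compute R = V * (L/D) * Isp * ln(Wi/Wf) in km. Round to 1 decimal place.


Step 1: Coefficient = V * (L/D) * Isp = 158 * 10.2 * 3773 = 6080566.8 m
Step 2: Wi/Wf = 220675 / 144258 = 1.529725
Step 3: ln(1.529725) = 0.425088
Step 4: R = 6080566.8 * 0.425088 = 2584774.0 m = 2584.8 km

2584.8


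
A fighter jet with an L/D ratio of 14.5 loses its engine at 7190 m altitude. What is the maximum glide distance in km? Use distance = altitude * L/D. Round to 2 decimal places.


Step 1: Glide distance = altitude * L/D = 7190 * 14.5 = 104255.0 m
Step 2: Convert to km: 104255.0 / 1000 = 104.26 km

104.26


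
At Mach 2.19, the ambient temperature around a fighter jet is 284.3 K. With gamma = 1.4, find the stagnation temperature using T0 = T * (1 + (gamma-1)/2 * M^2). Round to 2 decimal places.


Step 1: (gamma-1)/2 = 0.2
Step 2: M^2 = 4.7961
Step 3: 1 + 0.2 * 4.7961 = 1.95922
Step 4: T0 = 284.3 * 1.95922 = 557.01 K

557.01


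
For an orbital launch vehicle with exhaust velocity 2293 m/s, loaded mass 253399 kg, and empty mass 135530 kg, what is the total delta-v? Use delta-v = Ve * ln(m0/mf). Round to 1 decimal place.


Step 1: Mass ratio m0/mf = 253399 / 135530 = 1.869689
Step 2: ln(1.869689) = 0.625772
Step 3: delta-v = 2293 * 0.625772 = 1434.9 m/s

1434.9


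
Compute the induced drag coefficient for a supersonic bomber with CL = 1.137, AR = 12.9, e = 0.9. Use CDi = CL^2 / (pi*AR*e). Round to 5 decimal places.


Step 1: CL^2 = 1.137^2 = 1.292769
Step 2: pi * AR * e = 3.14159 * 12.9 * 0.9 = 36.473891
Step 3: CDi = 1.292769 / 36.473891 = 0.03544

0.03544


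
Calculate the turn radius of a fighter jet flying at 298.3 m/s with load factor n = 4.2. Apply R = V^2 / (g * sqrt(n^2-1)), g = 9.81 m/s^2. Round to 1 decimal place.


Step 1: V^2 = 298.3^2 = 88982.89
Step 2: n^2 - 1 = 4.2^2 - 1 = 16.64
Step 3: sqrt(16.64) = 4.079216
Step 4: R = 88982.89 / (9.81 * 4.079216) = 2223.6 m

2223.6


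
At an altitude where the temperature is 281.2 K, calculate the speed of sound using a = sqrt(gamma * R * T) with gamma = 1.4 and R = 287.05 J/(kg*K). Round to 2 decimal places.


Step 1: gamma * R * T = 1.4 * 287.05 * 281.2 = 113005.844
Step 2: a = sqrt(113005.844) = 336.16 m/s

336.16


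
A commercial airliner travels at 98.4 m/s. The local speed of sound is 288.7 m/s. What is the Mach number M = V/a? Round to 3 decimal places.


Step 1: M = V / a = 98.4 / 288.7
Step 2: M = 0.341

0.341


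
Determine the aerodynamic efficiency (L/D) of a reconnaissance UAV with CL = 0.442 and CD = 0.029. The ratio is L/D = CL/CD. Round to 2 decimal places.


Step 1: L/D = CL / CD = 0.442 / 0.029
Step 2: L/D = 15.24

15.24


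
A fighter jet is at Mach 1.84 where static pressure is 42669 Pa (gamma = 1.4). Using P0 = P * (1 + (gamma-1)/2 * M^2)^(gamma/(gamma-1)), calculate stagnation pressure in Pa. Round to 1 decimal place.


Step 1: (gamma-1)/2 * M^2 = 0.2 * 3.3856 = 0.67712
Step 2: 1 + 0.67712 = 1.67712
Step 3: Exponent gamma/(gamma-1) = 3.5
Step 4: P0 = 42669 * 1.67712^3.5 = 260667.5 Pa

260667.5


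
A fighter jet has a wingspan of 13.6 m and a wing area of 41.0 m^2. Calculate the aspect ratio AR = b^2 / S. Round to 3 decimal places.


Step 1: b^2 = 13.6^2 = 184.96
Step 2: AR = 184.96 / 41.0 = 4.511

4.511


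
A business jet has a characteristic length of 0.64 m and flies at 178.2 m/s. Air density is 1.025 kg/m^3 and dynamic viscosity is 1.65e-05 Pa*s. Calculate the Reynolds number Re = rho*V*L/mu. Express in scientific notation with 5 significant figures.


Step 1: Numerator = rho * V * L = 1.025 * 178.2 * 0.64 = 116.8992
Step 2: Re = 116.8992 / 1.65e-05
Step 3: Re = 7.0848e+06

7.0848e+06


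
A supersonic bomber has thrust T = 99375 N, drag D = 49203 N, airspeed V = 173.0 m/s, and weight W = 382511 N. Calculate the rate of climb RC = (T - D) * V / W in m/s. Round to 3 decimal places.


Step 1: Excess thrust = T - D = 99375 - 49203 = 50172 N
Step 2: Excess power = 50172 * 173.0 = 8679756.0 W
Step 3: RC = 8679756.0 / 382511 = 22.692 m/s

22.692


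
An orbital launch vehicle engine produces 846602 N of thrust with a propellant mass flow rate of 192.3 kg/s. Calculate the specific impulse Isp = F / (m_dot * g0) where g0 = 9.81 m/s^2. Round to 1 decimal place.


Step 1: m_dot * g0 = 192.3 * 9.81 = 1886.46
Step 2: Isp = 846602 / 1886.46 = 448.8 s

448.8


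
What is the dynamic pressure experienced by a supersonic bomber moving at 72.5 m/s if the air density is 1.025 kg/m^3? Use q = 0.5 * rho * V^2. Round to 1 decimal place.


Step 1: V^2 = 72.5^2 = 5256.25
Step 2: q = 0.5 * 1.025 * 5256.25
Step 3: q = 2693.8 Pa

2693.8


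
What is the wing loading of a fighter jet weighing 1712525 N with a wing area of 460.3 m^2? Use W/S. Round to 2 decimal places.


Step 1: Wing loading = W / S = 1712525 / 460.3
Step 2: Wing loading = 3720.45 N/m^2

3720.45


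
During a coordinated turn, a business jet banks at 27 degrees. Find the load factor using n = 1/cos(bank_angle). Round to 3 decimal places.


Step 1: Convert 27 degrees to radians = 0.471239
Step 2: cos(27 deg) = 0.891007
Step 3: n = 1 / 0.891007 = 1.122

1.122


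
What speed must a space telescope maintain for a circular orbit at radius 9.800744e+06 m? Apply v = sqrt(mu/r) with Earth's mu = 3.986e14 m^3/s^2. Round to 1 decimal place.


Step 1: mu / r = 3.986e14 / 9.800744e+06 = 40670381.7588
Step 2: v = sqrt(40670381.7588) = 6377.3 m/s

6377.3


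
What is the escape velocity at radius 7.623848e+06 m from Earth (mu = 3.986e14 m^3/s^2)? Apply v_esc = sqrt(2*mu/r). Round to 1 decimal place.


Step 1: 2*mu/r = 2 * 3.986e14 / 7.623848e+06 = 104566617.8025
Step 2: v_esc = sqrt(104566617.8025) = 10225.8 m/s

10225.8


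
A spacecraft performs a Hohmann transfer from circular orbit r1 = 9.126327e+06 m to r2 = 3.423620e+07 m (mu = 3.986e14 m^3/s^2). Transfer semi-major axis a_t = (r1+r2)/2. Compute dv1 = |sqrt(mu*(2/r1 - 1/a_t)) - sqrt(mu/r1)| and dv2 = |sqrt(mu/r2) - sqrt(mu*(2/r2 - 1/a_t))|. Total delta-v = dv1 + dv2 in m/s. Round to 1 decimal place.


Step 1: Transfer semi-major axis a_t = (9.126327e+06 + 3.423620e+07) / 2 = 2.168126e+07 m
Step 2: v1 (circular at r1) = sqrt(mu/r1) = 6608.77 m/s
Step 3: v_t1 = sqrt(mu*(2/r1 - 1/a_t)) = 8304.65 m/s
Step 4: dv1 = |8304.65 - 6608.77| = 1695.88 m/s
Step 5: v2 (circular at r2) = 3412.13 m/s, v_t2 = 2213.77 m/s
Step 6: dv2 = |3412.13 - 2213.77| = 1198.37 m/s
Step 7: Total delta-v = 1695.88 + 1198.37 = 2894.2 m/s

2894.2


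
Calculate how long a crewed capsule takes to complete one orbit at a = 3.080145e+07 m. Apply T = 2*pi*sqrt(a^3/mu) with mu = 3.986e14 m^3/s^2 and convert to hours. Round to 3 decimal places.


Step 1: a^3 / mu = 2.922224e+22 / 3.986e14 = 7.331219e+07
Step 2: sqrt(7.331219e+07) = 8562.2538 s
Step 3: T = 2*pi * 8562.2538 = 53798.23 s
Step 4: T in hours = 53798.23 / 3600 = 14.944 hours

14.944


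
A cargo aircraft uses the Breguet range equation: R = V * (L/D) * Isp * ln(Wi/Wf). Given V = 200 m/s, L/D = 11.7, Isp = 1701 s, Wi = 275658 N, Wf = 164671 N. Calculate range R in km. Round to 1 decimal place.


Step 1: Coefficient = V * (L/D) * Isp = 200 * 11.7 * 1701 = 3980340.0 m
Step 2: Wi/Wf = 275658 / 164671 = 1.673992
Step 3: ln(1.673992) = 0.515211
Step 4: R = 3980340.0 * 0.515211 = 2050716.6 m = 2050.7 km

2050.7


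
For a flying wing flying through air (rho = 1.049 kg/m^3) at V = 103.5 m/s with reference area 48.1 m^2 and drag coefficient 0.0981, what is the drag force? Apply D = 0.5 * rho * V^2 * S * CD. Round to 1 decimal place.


Step 1: Dynamic pressure q = 0.5 * 1.049 * 103.5^2 = 5618.5751 Pa
Step 2: Drag D = q * S * CD = 5618.5751 * 48.1 * 0.0981
Step 3: D = 26511.9 N

26511.9


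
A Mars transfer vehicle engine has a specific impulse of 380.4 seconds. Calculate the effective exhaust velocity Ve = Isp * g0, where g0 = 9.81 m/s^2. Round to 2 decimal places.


Step 1: Ve = Isp * g0 = 380.4 * 9.81
Step 2: Ve = 3731.72 m/s

3731.72


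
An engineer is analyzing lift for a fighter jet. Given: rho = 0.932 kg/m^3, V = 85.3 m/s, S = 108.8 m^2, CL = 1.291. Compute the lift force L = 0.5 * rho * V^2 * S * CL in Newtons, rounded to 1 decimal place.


Step 1: Calculate dynamic pressure q = 0.5 * 0.932 * 85.3^2 = 0.5 * 0.932 * 7276.09 = 3390.6579 Pa
Step 2: Multiply by wing area and lift coefficient: L = 3390.6579 * 108.8 * 1.291
Step 3: L = 368903.5839 * 1.291 = 476254.5 N

476254.5


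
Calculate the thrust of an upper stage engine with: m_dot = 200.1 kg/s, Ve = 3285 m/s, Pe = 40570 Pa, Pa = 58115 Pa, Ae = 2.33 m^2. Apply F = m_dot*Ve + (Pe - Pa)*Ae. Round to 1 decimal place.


Step 1: Momentum thrust = m_dot * Ve = 200.1 * 3285 = 657328.5 N
Step 2: Pressure thrust = (Pe - Pa) * Ae = (40570 - 58115) * 2.33 = -40879.85 N
Step 3: Total thrust F = 657328.5 + -40879.85 = 616448.7 N

616448.7


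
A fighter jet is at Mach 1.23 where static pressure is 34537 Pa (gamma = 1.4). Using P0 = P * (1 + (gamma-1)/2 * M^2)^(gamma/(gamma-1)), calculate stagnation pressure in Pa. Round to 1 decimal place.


Step 1: (gamma-1)/2 * M^2 = 0.2 * 1.5129 = 0.30258
Step 2: 1 + 0.30258 = 1.30258
Step 3: Exponent gamma/(gamma-1) = 3.5
Step 4: P0 = 34537 * 1.30258^3.5 = 87116.4 Pa

87116.4


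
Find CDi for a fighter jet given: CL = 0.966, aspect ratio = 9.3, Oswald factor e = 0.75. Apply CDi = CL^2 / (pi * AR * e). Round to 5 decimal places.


Step 1: CL^2 = 0.966^2 = 0.933156
Step 2: pi * AR * e = 3.14159 * 9.3 * 0.75 = 21.912609
Step 3: CDi = 0.933156 / 21.912609 = 0.04259

0.04259


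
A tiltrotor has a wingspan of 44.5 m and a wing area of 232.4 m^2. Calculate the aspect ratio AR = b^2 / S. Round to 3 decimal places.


Step 1: b^2 = 44.5^2 = 1980.25
Step 2: AR = 1980.25 / 232.4 = 8.521

8.521


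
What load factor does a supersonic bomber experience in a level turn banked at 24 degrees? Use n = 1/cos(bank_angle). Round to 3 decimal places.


Step 1: Convert 24 degrees to radians = 0.418879
Step 2: cos(24 deg) = 0.913545
Step 3: n = 1 / 0.913545 = 1.095

1.095


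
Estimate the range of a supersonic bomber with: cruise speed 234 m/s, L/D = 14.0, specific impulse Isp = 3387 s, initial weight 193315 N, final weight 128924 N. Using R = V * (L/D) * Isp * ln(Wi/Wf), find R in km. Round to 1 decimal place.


Step 1: Coefficient = V * (L/D) * Isp = 234 * 14.0 * 3387 = 11095812.0 m
Step 2: Wi/Wf = 193315 / 128924 = 1.499449
Step 3: ln(1.499449) = 0.405098
Step 4: R = 11095812.0 * 0.405098 = 4494890.1 m = 4494.9 km

4494.9


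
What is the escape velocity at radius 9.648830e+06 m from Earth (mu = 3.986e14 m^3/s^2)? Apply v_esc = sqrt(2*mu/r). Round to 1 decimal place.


Step 1: 2*mu/r = 2 * 3.986e14 / 9.648830e+06 = 82621416.2753
Step 2: v_esc = sqrt(82621416.2753) = 9089.6 m/s

9089.6


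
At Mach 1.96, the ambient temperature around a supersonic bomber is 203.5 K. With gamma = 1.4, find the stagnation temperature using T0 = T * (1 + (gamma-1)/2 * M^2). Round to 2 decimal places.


Step 1: (gamma-1)/2 = 0.2
Step 2: M^2 = 3.8416
Step 3: 1 + 0.2 * 3.8416 = 1.76832
Step 4: T0 = 203.5 * 1.76832 = 359.85 K

359.85


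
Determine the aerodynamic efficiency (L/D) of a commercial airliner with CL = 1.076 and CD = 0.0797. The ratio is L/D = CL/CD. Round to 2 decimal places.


Step 1: L/D = CL / CD = 1.076 / 0.0797
Step 2: L/D = 13.50

13.50


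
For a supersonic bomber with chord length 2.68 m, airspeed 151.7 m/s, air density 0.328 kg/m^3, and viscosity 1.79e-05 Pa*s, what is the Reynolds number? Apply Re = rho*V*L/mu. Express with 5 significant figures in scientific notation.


Step 1: Numerator = rho * V * L = 0.328 * 151.7 * 2.68 = 133.350368
Step 2: Re = 133.350368 / 1.79e-05
Step 3: Re = 7.4497e+06

7.4497e+06


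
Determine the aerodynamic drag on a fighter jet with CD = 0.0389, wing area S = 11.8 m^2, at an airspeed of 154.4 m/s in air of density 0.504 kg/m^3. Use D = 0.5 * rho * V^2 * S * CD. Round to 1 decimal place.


Step 1: Dynamic pressure q = 0.5 * 0.504 * 154.4^2 = 6007.5187 Pa
Step 2: Drag D = q * S * CD = 6007.5187 * 11.8 * 0.0389
Step 3: D = 2757.6 N

2757.6


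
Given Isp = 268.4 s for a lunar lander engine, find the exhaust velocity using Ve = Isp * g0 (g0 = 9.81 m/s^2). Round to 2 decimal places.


Step 1: Ve = Isp * g0 = 268.4 * 9.81
Step 2: Ve = 2633.00 m/s

2633.00


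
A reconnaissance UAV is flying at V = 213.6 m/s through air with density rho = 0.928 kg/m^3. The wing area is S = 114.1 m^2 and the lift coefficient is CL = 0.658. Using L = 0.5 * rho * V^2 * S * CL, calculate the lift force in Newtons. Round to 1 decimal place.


Step 1: Calculate dynamic pressure q = 0.5 * 0.928 * 213.6^2 = 0.5 * 0.928 * 45624.96 = 21169.9814 Pa
Step 2: Multiply by wing area and lift coefficient: L = 21169.9814 * 114.1 * 0.658
Step 3: L = 2415494.8823 * 0.658 = 1589395.6 N

1589395.6


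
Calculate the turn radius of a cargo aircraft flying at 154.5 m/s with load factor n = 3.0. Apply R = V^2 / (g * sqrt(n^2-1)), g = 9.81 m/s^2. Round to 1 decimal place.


Step 1: V^2 = 154.5^2 = 23870.25
Step 2: n^2 - 1 = 3.0^2 - 1 = 8.0
Step 3: sqrt(8.0) = 2.828427
Step 4: R = 23870.25 / (9.81 * 2.828427) = 860.3 m

860.3


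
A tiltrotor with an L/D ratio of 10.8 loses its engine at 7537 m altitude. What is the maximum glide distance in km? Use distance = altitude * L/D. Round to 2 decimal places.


Step 1: Glide distance = altitude * L/D = 7537 * 10.8 = 81399.6 m
Step 2: Convert to km: 81399.6 / 1000 = 81.40 km

81.40


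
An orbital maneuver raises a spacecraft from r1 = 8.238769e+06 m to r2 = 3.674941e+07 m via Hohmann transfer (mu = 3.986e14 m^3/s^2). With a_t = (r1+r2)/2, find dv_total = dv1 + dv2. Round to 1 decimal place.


Step 1: Transfer semi-major axis a_t = (8.238769e+06 + 3.674941e+07) / 2 = 2.249409e+07 m
Step 2: v1 (circular at r1) = sqrt(mu/r1) = 6955.65 m/s
Step 3: v_t1 = sqrt(mu*(2/r1 - 1/a_t)) = 8890.55 m/s
Step 4: dv1 = |8890.55 - 6955.65| = 1934.9 m/s
Step 5: v2 (circular at r2) = 3293.39 m/s, v_t2 = 1993.15 m/s
Step 6: dv2 = |3293.39 - 1993.15| = 1300.24 m/s
Step 7: Total delta-v = 1934.9 + 1300.24 = 3235.1 m/s

3235.1


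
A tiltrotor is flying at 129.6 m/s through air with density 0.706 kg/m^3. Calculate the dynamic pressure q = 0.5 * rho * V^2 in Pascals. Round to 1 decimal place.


Step 1: V^2 = 129.6^2 = 16796.16
Step 2: q = 0.5 * 0.706 * 16796.16
Step 3: q = 5929.0 Pa

5929.0


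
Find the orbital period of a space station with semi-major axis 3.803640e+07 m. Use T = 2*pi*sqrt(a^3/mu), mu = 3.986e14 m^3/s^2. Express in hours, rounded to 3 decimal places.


Step 1: a^3 / mu = 5.502984e+22 / 3.986e14 = 1.380578e+08
Step 2: sqrt(1.380578e+08) = 11749.7997 s
Step 3: T = 2*pi * 11749.7997 = 73826.17 s
Step 4: T in hours = 73826.17 / 3600 = 20.507 hours

20.507


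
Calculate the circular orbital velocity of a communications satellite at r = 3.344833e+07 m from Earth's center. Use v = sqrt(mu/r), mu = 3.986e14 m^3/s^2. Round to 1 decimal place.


Step 1: mu / r = 3.986e14 / 3.344833e+07 = 11916887.9283
Step 2: v = sqrt(11916887.9283) = 3452.1 m/s

3452.1


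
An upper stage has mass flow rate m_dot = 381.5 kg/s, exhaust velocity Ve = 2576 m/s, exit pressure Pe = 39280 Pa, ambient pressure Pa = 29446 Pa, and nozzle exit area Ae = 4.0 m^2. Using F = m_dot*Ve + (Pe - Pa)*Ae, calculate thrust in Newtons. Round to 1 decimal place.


Step 1: Momentum thrust = m_dot * Ve = 381.5 * 2576 = 982744.0 N
Step 2: Pressure thrust = (Pe - Pa) * Ae = (39280 - 29446) * 4.0 = 39336.0 N
Step 3: Total thrust F = 982744.0 + 39336.0 = 1022080.0 N

1022080.0


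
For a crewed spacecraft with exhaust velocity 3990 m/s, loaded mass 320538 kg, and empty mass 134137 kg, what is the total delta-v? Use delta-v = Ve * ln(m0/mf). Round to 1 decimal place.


Step 1: Mass ratio m0/mf = 320538 / 134137 = 2.389631
Step 2: ln(2.389631) = 0.871139
Step 3: delta-v = 3990 * 0.871139 = 3475.8 m/s

3475.8


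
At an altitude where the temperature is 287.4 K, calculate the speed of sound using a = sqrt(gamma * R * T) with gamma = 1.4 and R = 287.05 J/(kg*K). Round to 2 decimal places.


Step 1: gamma * R * T = 1.4 * 287.05 * 287.4 = 115497.438
Step 2: a = sqrt(115497.438) = 339.85 m/s

339.85


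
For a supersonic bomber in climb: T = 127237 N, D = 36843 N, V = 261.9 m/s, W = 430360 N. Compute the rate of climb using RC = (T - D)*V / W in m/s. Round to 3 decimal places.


Step 1: Excess thrust = T - D = 127237 - 36843 = 90394 N
Step 2: Excess power = 90394 * 261.9 = 23674188.6 W
Step 3: RC = 23674188.6 / 430360 = 55.010 m/s

55.010


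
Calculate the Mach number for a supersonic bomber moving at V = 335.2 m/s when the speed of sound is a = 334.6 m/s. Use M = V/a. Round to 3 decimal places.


Step 1: M = V / a = 335.2 / 334.6
Step 2: M = 1.002

1.002


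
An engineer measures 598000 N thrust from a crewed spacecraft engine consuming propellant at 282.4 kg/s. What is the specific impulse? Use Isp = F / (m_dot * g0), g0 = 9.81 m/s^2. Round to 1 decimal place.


Step 1: m_dot * g0 = 282.4 * 9.81 = 2770.34
Step 2: Isp = 598000 / 2770.34 = 215.9 s

215.9


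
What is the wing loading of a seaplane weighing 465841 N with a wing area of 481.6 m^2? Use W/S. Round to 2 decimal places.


Step 1: Wing loading = W / S = 465841 / 481.6
Step 2: Wing loading = 967.28 N/m^2

967.28


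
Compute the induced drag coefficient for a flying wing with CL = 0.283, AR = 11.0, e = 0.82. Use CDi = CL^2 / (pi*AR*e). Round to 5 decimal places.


Step 1: CL^2 = 0.283^2 = 0.080089
Step 2: pi * AR * e = 3.14159 * 11.0 * 0.82 = 28.337166
Step 3: CDi = 0.080089 / 28.337166 = 0.00283

0.00283


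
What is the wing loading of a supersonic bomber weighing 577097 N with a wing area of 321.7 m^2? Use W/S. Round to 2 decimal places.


Step 1: Wing loading = W / S = 577097 / 321.7
Step 2: Wing loading = 1793.90 N/m^2

1793.90


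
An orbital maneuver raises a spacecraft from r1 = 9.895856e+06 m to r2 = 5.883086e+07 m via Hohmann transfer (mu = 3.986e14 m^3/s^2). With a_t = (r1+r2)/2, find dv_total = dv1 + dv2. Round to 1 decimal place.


Step 1: Transfer semi-major axis a_t = (9.895856e+06 + 5.883086e+07) / 2 = 3.436336e+07 m
Step 2: v1 (circular at r1) = sqrt(mu/r1) = 6346.61 m/s
Step 3: v_t1 = sqrt(mu*(2/r1 - 1/a_t)) = 8304.18 m/s
Step 4: dv1 = |8304.18 - 6346.61| = 1957.57 m/s
Step 5: v2 (circular at r2) = 2602.95 m/s, v_t2 = 1396.83 m/s
Step 6: dv2 = |2602.95 - 1396.83| = 1206.12 m/s
Step 7: Total delta-v = 1957.57 + 1206.12 = 3163.7 m/s

3163.7


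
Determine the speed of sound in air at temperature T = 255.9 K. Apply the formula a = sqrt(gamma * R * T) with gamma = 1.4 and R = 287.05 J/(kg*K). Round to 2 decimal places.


Step 1: gamma * R * T = 1.4 * 287.05 * 255.9 = 102838.533
Step 2: a = sqrt(102838.533) = 320.68 m/s

320.68


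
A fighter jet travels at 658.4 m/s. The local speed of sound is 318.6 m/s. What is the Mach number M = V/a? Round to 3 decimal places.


Step 1: M = V / a = 658.4 / 318.6
Step 2: M = 2.067

2.067


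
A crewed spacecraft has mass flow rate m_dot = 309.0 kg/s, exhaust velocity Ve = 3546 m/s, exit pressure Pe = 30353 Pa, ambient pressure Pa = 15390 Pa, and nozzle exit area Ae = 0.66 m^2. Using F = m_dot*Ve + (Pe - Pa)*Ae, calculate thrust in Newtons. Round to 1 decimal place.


Step 1: Momentum thrust = m_dot * Ve = 309.0 * 3546 = 1095714.0 N
Step 2: Pressure thrust = (Pe - Pa) * Ae = (30353 - 15390) * 0.66 = 9875.58 N
Step 3: Total thrust F = 1095714.0 + 9875.58 = 1105589.6 N

1105589.6


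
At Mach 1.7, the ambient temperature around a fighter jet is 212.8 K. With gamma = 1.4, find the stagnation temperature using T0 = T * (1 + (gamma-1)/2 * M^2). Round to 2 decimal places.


Step 1: (gamma-1)/2 = 0.2
Step 2: M^2 = 2.89
Step 3: 1 + 0.2 * 2.89 = 1.578
Step 4: T0 = 212.8 * 1.578 = 335.80 K

335.80


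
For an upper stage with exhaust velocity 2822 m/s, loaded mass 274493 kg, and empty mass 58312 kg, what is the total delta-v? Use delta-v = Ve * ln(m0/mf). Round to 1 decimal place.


Step 1: Mass ratio m0/mf = 274493 / 58312 = 4.707316
Step 2: ln(4.707316) = 1.549118
Step 3: delta-v = 2822 * 1.549118 = 4371.6 m/s

4371.6


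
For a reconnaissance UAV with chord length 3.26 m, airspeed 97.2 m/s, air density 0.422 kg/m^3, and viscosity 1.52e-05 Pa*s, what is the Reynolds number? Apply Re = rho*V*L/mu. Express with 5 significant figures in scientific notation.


Step 1: Numerator = rho * V * L = 0.422 * 97.2 * 3.26 = 133.719984
Step 2: Re = 133.719984 / 1.52e-05
Step 3: Re = 8.7974e+06

8.7974e+06


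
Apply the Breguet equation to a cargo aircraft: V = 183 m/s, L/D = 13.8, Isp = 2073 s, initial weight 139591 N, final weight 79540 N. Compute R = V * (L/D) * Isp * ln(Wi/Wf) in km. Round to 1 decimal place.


Step 1: Coefficient = V * (L/D) * Isp = 183 * 13.8 * 2073 = 5235154.2 m
Step 2: Wi/Wf = 139591 / 79540 = 1.754979
Step 3: ln(1.754979) = 0.562457
Step 4: R = 5235154.2 * 0.562457 = 2944547.4 m = 2944.5 km

2944.5


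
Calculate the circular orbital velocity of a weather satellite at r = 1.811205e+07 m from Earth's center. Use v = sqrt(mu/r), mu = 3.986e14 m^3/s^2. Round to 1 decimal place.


Step 1: mu / r = 3.986e14 / 1.811205e+07 = 22007448.0801
Step 2: v = sqrt(22007448.0801) = 4691.2 m/s

4691.2


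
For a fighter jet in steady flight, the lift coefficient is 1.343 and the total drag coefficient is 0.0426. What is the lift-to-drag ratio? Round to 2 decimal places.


Step 1: L/D = CL / CD = 1.343 / 0.0426
Step 2: L/D = 31.53

31.53


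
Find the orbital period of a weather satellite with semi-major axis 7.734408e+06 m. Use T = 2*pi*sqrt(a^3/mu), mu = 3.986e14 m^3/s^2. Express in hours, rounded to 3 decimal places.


Step 1: a^3 / mu = 4.626805e+20 / 3.986e14 = 1.160764e+06
Step 2: sqrt(1.160764e+06) = 1077.3876 s
Step 3: T = 2*pi * 1077.3876 = 6769.43 s
Step 4: T in hours = 6769.43 / 3600 = 1.880 hours

1.880
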